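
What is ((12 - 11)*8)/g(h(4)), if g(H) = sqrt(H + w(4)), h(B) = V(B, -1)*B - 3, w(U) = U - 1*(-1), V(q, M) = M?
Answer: -4*I*sqrt(2) ≈ -5.6569*I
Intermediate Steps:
w(U) = 1 + U (w(U) = U + 1 = 1 + U)
h(B) = -3 - B (h(B) = -B - 3 = -3 - B)
g(H) = sqrt(5 + H) (g(H) = sqrt(H + (1 + 4)) = sqrt(H + 5) = sqrt(5 + H))
((12 - 11)*8)/g(h(4)) = ((12 - 11)*8)/(sqrt(5 + (-3 - 1*4))) = (1*8)/(sqrt(5 + (-3 - 4))) = 8/(sqrt(5 - 7)) = 8/(sqrt(-2)) = 8/((I*sqrt(2))) = 8*(-I*sqrt(2)/2) = -4*I*sqrt(2)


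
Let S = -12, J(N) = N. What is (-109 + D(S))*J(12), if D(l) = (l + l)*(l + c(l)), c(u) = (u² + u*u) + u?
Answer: -77340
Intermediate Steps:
c(u) = u + 2*u² (c(u) = (u² + u²) + u = 2*u² + u = u + 2*u²)
D(l) = 2*l*(l + l*(1 + 2*l)) (D(l) = (l + l)*(l + l*(1 + 2*l)) = (2*l)*(l + l*(1 + 2*l)) = 2*l*(l + l*(1 + 2*l)))
(-109 + D(S))*J(12) = (-109 + 4*(-12)²*(1 - 12))*12 = (-109 + 4*144*(-11))*12 = (-109 - 6336)*12 = -6445*12 = -77340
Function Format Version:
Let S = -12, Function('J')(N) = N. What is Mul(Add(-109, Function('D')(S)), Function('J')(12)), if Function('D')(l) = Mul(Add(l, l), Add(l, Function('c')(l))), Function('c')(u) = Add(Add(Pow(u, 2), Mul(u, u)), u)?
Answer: -77340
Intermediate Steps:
Function('c')(u) = Add(u, Mul(2, Pow(u, 2))) (Function('c')(u) = Add(Add(Pow(u, 2), Pow(u, 2)), u) = Add(Mul(2, Pow(u, 2)), u) = Add(u, Mul(2, Pow(u, 2))))
Function('D')(l) = Mul(2, l, Add(l, Mul(l, Add(1, Mul(2, l))))) (Function('D')(l) = Mul(Add(l, l), Add(l, Mul(l, Add(1, Mul(2, l))))) = Mul(Mul(2, l), Add(l, Mul(l, Add(1, Mul(2, l))))) = Mul(2, l, Add(l, Mul(l, Add(1, Mul(2, l))))))
Mul(Add(-109, Function('D')(S)), Function('J')(12)) = Mul(Add(-109, Mul(4, Pow(-12, 2), Add(1, -12))), 12) = Mul(Add(-109, Mul(4, 144, -11)), 12) = Mul(Add(-109, -6336), 12) = Mul(-6445, 12) = -77340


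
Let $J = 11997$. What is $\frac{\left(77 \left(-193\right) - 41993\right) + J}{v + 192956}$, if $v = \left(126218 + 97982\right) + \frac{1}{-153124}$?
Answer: $- \frac{6868683268}{63876595343} \approx -0.10753$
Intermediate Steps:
$v = \frac{34330400799}{153124}$ ($v = 224200 - \frac{1}{153124} = \frac{34330400799}{153124} \approx 2.242 \cdot 10^{5}$)
$\frac{\left(77 \left(-193\right) - 41993\right) + J}{v + 192956} = \frac{\left(77 \left(-193\right) - 41993\right) + 11997}{\frac{34330400799}{153124} + 192956} = \frac{\left(-14861 - 41993\right) + 11997}{\frac{63876595343}{153124}} = \left(-56854 + 11997\right) \frac{153124}{63876595343} = \left(-44857\right) \frac{153124}{63876595343} = - \frac{6868683268}{63876595343}$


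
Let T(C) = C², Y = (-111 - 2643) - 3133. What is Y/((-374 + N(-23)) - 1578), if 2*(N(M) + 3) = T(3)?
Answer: 11774/3901 ≈ 3.0182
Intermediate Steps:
Y = -5887 (Y = -2754 - 3133 = -5887)
N(M) = 3/2 (N(M) = -3 + (½)*3² = -3 + (½)*9 = -3 + 9/2 = 3/2)
Y/((-374 + N(-23)) - 1578) = -5887/((-374 + 3/2) - 1578) = -5887/(-745/2 - 1578) = -5887/(-3901/2) = -5887*(-2/3901) = 11774/3901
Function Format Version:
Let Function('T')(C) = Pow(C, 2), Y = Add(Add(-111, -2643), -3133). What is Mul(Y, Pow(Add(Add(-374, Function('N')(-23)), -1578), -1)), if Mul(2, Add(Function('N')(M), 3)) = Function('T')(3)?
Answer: Rational(11774, 3901) ≈ 3.0182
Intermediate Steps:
Y = -5887 (Y = Add(-2754, -3133) = -5887)
Function('N')(M) = Rational(3, 2) (Function('N')(M) = Add(-3, Mul(Rational(1, 2), Pow(3, 2))) = Add(-3, Mul(Rational(1, 2), 9)) = Add(-3, Rational(9, 2)) = Rational(3, 2))
Mul(Y, Pow(Add(Add(-374, Function('N')(-23)), -1578), -1)) = Mul(-5887, Pow(Add(Add(-374, Rational(3, 2)), -1578), -1)) = Mul(-5887, Pow(Add(Rational(-745, 2), -1578), -1)) = Mul(-5887, Pow(Rational(-3901, 2), -1)) = Mul(-5887, Rational(-2, 3901)) = Rational(11774, 3901)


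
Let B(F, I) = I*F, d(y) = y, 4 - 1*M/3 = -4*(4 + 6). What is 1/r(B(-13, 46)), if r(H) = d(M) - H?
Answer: 1/730 ≈ 0.0013699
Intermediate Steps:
M = 132 (M = 12 - (-12)*(4 + 6) = 12 - (-12)*10 = 12 - 3*(-40) = 12 + 120 = 132)
B(F, I) = F*I
r(H) = 132 - H
1/r(B(-13, 46)) = 1/(132 - (-13)*46) = 1/(132 - 1*(-598)) = 1/(132 + 598) = 1/730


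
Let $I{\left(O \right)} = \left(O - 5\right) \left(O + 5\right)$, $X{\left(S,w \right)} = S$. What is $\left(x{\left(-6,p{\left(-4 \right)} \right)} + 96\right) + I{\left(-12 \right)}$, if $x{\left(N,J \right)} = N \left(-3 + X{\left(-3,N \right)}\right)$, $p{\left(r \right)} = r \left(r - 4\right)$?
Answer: $251$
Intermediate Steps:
$p{\left(r \right)} = r \left(-4 + r\right)$
$I{\left(O \right)} = \left(-5 + O\right) \left(5 + O\right)$
$x{\left(N,J \right)} = - 6 N$ ($x{\left(N,J \right)} = N \left(-3 - 3\right) = N \left(-6\right) = - 6 N$)
$\left(x{\left(-6,p{\left(-4 \right)} \right)} + 96\right) + I{\left(-12 \right)} = \left(\left(-6\right) \left(-6\right) + 96\right) - \left(25 - \left(-12\right)^{2}\right) = \left(36 + 96\right) + \left(-25 + 144\right) = 132 + 119 = 251$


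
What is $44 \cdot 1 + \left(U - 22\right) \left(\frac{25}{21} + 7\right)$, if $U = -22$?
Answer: $- \frac{6644}{21} \approx -316.38$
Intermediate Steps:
$44 \cdot 1 + \left(U - 22\right) \left(\frac{25}{21} + 7\right) = 44 \cdot 1 + \left(-22 - 22\right) \left(\frac{25}{21} + 7\right) = 44 - 44 \left(25 \cdot \frac{1}{21} + 7\right) = 44 - 44 \left(\frac{25}{21} + 7\right) = 44 - \frac{7568}{21} = - \frac{6644}{21}$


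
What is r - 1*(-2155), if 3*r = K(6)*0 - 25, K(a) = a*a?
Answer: 6440/3 ≈ 2146.7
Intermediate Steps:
K(a) = a²
r = -25/3 (r = (6²*0 - 25)/3 = (36*0 - 25)/3 = (0 - 25)/3 = (⅓)*(-25) = -25/3 ≈ -8.3333)
r - 1*(-2155) = -25/3 - 1*(-2155) = -25/3 + 2155 = 6440/3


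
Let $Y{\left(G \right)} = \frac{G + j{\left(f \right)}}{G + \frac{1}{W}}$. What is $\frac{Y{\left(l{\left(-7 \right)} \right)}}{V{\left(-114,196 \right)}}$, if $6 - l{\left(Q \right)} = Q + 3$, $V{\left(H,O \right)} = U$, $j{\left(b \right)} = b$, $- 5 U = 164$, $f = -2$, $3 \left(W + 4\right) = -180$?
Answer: $- \frac{640}{26199} \approx -0.024428$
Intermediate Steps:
$W = -64$ ($W = -4 + \frac{1}{3} \left(-180\right) = -4 - 60 = -64$)
$U = - \frac{164}{5}$ ($U = \left(- \frac{1}{5}\right) 164 = - \frac{164}{5} \approx -32.8$)
$V{\left(H,O \right)} = - \frac{164}{5}$
$l{\left(Q \right)} = 3 - Q$ ($l{\left(Q \right)} = 6 - \left(Q + 3\right) = 6 - \left(3 + Q\right) = 3 - Q$)
$Y{\left(G \right)} = \frac{-2 + G}{- \frac{1}{64} + G}$ ($Y{\left(G \right)} = \frac{G - 2}{G + \frac{1}{-64}} = \frac{-2 + G}{G - \frac{1}{64}} = \frac{-2 + G}{- \frac{1}{64} + G}$)
$\frac{Y{\left(l{\left(-7 \right)} \right)}}{V{\left(-114,196 \right)}} = \frac{64 \frac{1}{1 - 64 \left(3 - -7\right)} \left(2 - \left(3 - -7\right)\right)}{- \frac{164}{5}} = \frac{64 \left(2 - \left(3 + 7\right)\right)}{1 - 64 \left(3 + 7\right)} \left(- \frac{5}{164}\right) = \frac{64 \left(2 - 10\right)}{1 - 640} \left(- \frac{5}{164}\right) = 64 \frac{1}{-639} \left(-8\right) \left(- \frac{5}{164}\right) = 64 \left(- \frac{1}{639}\right) \left(-8\right) \left(- \frac{5}{164}\right) = \frac{512}{639} \left(- \frac{5}{164}\right) = - \frac{640}{26199}$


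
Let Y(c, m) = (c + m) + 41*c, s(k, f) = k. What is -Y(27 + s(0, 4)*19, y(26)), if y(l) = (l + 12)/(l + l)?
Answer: -29503/26 ≈ -1134.7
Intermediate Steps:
y(l) = (12 + l)/(2*l) (y(l) = (12 + l)/((2*l)) = (12 + l)*(1/(2*l)) = (12 + l)/(2*l))
Y(c, m) = m + 42*c
-Y(27 + s(0, 4)*19, y(26)) = -((½)*(12 + 26)/26 + 42*(27 + 0*19)) = -((½)*(1/26)*38 + 42*(27 + 0)) = -(19/26 + 42*27) = -(19/26 + 1134) = -1*29503/26 = -29503/26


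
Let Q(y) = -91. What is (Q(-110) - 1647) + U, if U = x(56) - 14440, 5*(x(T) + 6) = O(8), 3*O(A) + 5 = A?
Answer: -80919/5 ≈ -16184.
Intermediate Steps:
O(A) = -5/3 + A/3
x(T) = -29/5 (x(T) = -6 + (-5/3 + (1/3)*8)/5 = -6 + (-5/3 + 8/3)/5 = -6 + (1/5)*1 = -6 + 1/5 = -29/5)
U = -72229/5 (U = -29/5 - 14440 = -72229/5 ≈ -14446.)
(Q(-110) - 1647) + U = (-91 - 1647) - 72229/5 = -1738 - 72229/5 = -80919/5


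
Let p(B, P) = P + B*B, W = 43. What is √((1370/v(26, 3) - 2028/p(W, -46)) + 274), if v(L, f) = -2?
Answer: 11*I*√1230247/601 ≈ 20.301*I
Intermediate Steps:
p(B, P) = P + B²
√((1370/v(26, 3) - 2028/p(W, -46)) + 274) = √((1370/(-2) - 2028/(-46 + 43²)) + 274) = √((1370*(-½) - 2028/(-46 + 1849)) + 274) = √((-685 - 2028/1803) + 274) = √((-685 - 2028*1/1803) + 274) = √((-685 - 676/601) + 274) = √(-412361/601 + 274) = √(-247687/601) = 11*I*√1230247/601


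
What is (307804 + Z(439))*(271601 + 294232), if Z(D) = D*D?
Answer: 283213562325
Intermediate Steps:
Z(D) = D²
(307804 + Z(439))*(271601 + 294232) = (307804 + 439²)*(271601 + 294232) = (307804 + 192721)*565833 = 500525*565833 = 283213562325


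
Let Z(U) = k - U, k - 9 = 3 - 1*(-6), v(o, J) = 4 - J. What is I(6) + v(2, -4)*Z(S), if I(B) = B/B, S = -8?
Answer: 209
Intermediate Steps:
I(B) = 1
k = 18 (k = 9 + (3 - 1*(-6)) = 9 + (3 + 6) = 9 + 9 = 18)
Z(U) = 18 - U
I(6) + v(2, -4)*Z(S) = 1 + (4 - 1*(-4))*(18 - 1*(-8)) = 1 + (4 + 4)*(18 + 8) = 1 + 8*26 = 1 + 208 = 209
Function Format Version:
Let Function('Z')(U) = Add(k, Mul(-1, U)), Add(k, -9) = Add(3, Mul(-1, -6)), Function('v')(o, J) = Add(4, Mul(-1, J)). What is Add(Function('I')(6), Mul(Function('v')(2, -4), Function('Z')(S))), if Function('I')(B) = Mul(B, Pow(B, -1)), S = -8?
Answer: 209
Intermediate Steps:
Function('I')(B) = 1
k = 18 (k = Add(9, Add(3, Mul(-1, -6))) = Add(9, Add(3, 6)) = Add(9, 9) = 18)
Function('Z')(U) = Add(18, Mul(-1, U))
Add(Function('I')(6), Mul(Function('v')(2, -4), Function('Z')(S))) = Add(1, Mul(Add(4, Mul(-1, -4)), Add(18, Mul(-1, -8)))) = Add(1, Mul(Add(4, 4), Add(18, 8))) = Add(1, Mul(8, 26)) = Add(1, 208) = 209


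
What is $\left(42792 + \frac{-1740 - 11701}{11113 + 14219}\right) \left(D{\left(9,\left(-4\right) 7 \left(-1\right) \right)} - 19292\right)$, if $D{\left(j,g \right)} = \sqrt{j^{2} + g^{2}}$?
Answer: $- \frac{5228100664969}{6333} + \frac{1083993503 \sqrt{865}}{25332} \approx -8.2427 \cdot 10^{8}$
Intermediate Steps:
$D{\left(j,g \right)} = \sqrt{g^{2} + j^{2}}$
$\left(42792 + \frac{-1740 - 11701}{11113 + 14219}\right) \left(D{\left(9,\left(-4\right) 7 \left(-1\right) \right)} - 19292\right) = \left(42792 + \frac{-1740 - 11701}{11113 + 14219}\right) \left(\sqrt{\left(\left(-4\right) 7 \left(-1\right)\right)^{2} + 9^{2}} - 19292\right) = \left(42792 - \frac{13441}{25332}\right) \left(\sqrt{\left(\left(-28\right) \left(-1\right)\right)^{2} + 81} - 19292\right) = \left(42792 - \frac{13441}{25332}\right) \left(\sqrt{28^{2} + 81} - 19292\right) = \left(42792 - \frac{13441}{25332}\right) \left(\sqrt{784 + 81} - 19292\right) = \frac{1083993503 \left(\sqrt{865} - 19292\right)}{25332} = \frac{1083993503 \left(-19292 + \sqrt{865}\right)}{25332} = - \frac{5228100664969}{6333} + \frac{1083993503 \sqrt{865}}{25332}$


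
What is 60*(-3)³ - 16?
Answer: -1636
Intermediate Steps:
60*(-3)³ - 16 = 60*(-27) - 16 = -1620 - 16 = -1636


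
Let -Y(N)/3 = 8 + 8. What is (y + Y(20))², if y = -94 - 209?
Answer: 123201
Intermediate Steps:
Y(N) = -48 (Y(N) = -3*(8 + 8) = -3*16 = -48)
y = -303
(y + Y(20))² = (-303 - 48)² = (-351)² = 123201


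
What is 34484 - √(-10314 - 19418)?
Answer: 34484 - 2*I*√7433 ≈ 34484.0 - 172.43*I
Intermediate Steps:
34484 - √(-10314 - 19418) = 34484 - √(-29732) = 34484 - 2*I*√7433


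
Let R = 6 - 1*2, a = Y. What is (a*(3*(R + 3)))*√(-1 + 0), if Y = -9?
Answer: -189*I ≈ -189.0*I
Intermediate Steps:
a = -9
R = 4 (R = 6 - 2 = 4)
(a*(3*(R + 3)))*√(-1 + 0) = (-27*(4 + 3))*√(-1 + 0) = (-27*7)*√(-1) = (-9*21)*I = -189*I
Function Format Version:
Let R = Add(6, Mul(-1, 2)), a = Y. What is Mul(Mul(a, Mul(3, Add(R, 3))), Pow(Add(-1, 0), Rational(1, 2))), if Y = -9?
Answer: Mul(-189, I) ≈ Mul(-189.00, I)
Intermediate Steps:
a = -9
R = 4 (R = Add(6, -2) = 4)
Mul(Mul(a, Mul(3, Add(R, 3))), Pow(Add(-1, 0), Rational(1, 2))) = Mul(Mul(-9, Mul(3, Add(4, 3))), Pow(Add(-1, 0), Rational(1, 2))) = Mul(Mul(-9, Mul(3, 7)), Pow(-1, Rational(1, 2))) = Mul(Mul(-9, 21), I) = Mul(-189, I)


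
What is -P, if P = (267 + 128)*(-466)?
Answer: 184070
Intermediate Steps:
P = -184070 (P = 395*(-466) = -184070)
-P = -1*(-184070) = 184070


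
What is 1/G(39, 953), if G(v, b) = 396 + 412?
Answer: 1/808 ≈ 0.0012376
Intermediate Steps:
G(v, b) = 808
1/G(39, 953) = 1/808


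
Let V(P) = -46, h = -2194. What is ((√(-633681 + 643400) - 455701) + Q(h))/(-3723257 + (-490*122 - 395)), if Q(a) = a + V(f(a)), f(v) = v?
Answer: 152647/1261144 - √9719/3783432 ≈ 0.12101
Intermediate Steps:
Q(a) = -46 + a (Q(a) = a - 46 = -46 + a)
((√(-633681 + 643400) - 455701) + Q(h))/(-3723257 + (-490*122 - 395)) = ((√(-633681 + 643400) - 455701) + (-46 - 2194))/(-3723257 + (-490*122 - 395)) = ((√9719 - 455701) - 2240)/(-3723257 + (-59780 - 395)) = ((-455701 + √9719) - 2240)/(-3723257 - 60175) = (-457941 + √9719)/(-3783432) = (-457941 + √9719)*(-1/3783432) = 152647/1261144 - √9719/3783432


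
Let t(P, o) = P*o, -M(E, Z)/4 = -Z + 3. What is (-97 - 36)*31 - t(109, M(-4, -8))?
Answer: 673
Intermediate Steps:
M(E, Z) = -12 + 4*Z (M(E, Z) = -4*(-Z + 3) = -4*(3 - Z) = -12 + 4*Z)
(-97 - 36)*31 - t(109, M(-4, -8)) = (-97 - 36)*31 - 109*(-12 + 4*(-8)) = -133*31 - 109*(-12 - 32) = -4123 - 109*(-44) = -4123 - 1*(-4796) = -4123 + 4796 = 673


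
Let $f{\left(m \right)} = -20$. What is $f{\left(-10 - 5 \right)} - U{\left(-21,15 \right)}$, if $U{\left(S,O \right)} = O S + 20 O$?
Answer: $-5$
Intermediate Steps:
$U{\left(S,O \right)} = 20 O + O S$
$f{\left(-10 - 5 \right)} - U{\left(-21,15 \right)} = -20 - 15 \left(20 - 21\right) = -20 - 15 \left(-1\right) = -20 - -15 = -20 + 15 = -5$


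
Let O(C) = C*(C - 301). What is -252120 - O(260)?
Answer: -241460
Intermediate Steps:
O(C) = C*(-301 + C)
-252120 - O(260) = -252120 - 260*(-301 + 260) = -252120 - 260*(-41) = -252120 - 1*(-10660) = -252120 + 10660 = -241460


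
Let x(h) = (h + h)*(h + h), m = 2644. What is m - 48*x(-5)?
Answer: -2156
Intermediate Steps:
x(h) = 4*h**2 (x(h) = (2*h)*(2*h) = 4*h**2)
m - 48*x(-5) = 2644 - 192*(-5)**2 = 2644 - 192*25 = 2644 - 48*100 = 2644 - 4800 = -2156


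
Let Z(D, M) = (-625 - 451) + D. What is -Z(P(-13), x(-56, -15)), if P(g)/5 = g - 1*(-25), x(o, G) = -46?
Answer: 1016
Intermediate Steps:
P(g) = 125 + 5*g (P(g) = 5*(g - 1*(-25)) = 5*(g + 25) = 5*(25 + g) = 125 + 5*g)
Z(D, M) = -1076 + D
-Z(P(-13), x(-56, -15)) = -(-1076 + (125 + 5*(-13))) = -(-1076 + (125 - 65)) = -(-1076 + 60) = -1*(-1016) = 1016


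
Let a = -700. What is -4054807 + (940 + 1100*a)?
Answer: -4823867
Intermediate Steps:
-4054807 + (940 + 1100*a) = -4054807 + (940 + 1100*(-700)) = -4054807 + (940 - 770000) = -4054807 - 769060 = -4823867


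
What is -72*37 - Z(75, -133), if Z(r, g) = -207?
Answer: -2457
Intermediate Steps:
-72*37 - Z(75, -133) = -72*37 - 1*(-207) = -2664 + 207 = -2457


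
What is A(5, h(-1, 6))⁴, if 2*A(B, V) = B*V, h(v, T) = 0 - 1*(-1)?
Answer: 625/16 ≈ 39.063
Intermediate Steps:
h(v, T) = 1 (h(v, T) = 0 + 1 = 1)
A(B, V) = B*V/2 (A(B, V) = (B*V)/2 = B*V/2)
A(5, h(-1, 6))⁴ = ((½)*5*1)⁴ = (5/2)⁴ = 625/16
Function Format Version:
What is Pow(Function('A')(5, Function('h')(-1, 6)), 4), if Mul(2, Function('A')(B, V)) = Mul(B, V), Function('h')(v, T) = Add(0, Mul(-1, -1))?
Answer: Rational(625, 16) ≈ 39.063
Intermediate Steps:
Function('h')(v, T) = 1 (Function('h')(v, T) = Add(0, 1) = 1)
Function('A')(B, V) = Mul(Rational(1, 2), B, V) (Function('A')(B, V) = Mul(Rational(1, 2), Mul(B, V)) = Mul(Rational(1, 2), B, V))
Pow(Function('A')(5, Function('h')(-1, 6)), 4) = Pow(Mul(Rational(1, 2), 5, 1), 4) = Pow(Rational(5, 2), 4) = Rational(625, 16)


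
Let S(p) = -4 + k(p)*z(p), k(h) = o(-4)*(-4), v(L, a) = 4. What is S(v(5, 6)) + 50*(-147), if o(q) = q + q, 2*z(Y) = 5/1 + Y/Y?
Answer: -7258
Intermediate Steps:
z(Y) = 3 (z(Y) = (5/1 + Y/Y)/2 = (5*1 + 1)/2 = (5 + 1)/2 = (½)*6 = 3)
o(q) = 2*q
k(h) = 32 (k(h) = (2*(-4))*(-4) = -8*(-4) = 32)
S(p) = 92 (S(p) = -4 + 32*3 = -4 + 96 = 92)
S(v(5, 6)) + 50*(-147) = 92 + 50*(-147) = 92 - 7350 = -7258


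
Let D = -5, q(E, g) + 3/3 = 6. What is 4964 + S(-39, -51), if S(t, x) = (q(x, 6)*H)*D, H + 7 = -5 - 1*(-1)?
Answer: 5239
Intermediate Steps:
q(E, g) = 5 (q(E, g) = -1 + 6 = 5)
H = -11 (H = -7 + (-5 - 1*(-1)) = -7 + (-5 + 1) = -7 - 4 = -11)
S(t, x) = 275 (S(t, x) = (5*(-11))*(-5) = -55*(-5) = 275)
4964 + S(-39, -51) = 4964 + 275 = 5239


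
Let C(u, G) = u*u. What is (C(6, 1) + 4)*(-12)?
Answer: -480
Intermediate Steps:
C(u, G) = u²
(C(6, 1) + 4)*(-12) = (6² + 4)*(-12) = (36 + 4)*(-12) = 40*(-12) = -480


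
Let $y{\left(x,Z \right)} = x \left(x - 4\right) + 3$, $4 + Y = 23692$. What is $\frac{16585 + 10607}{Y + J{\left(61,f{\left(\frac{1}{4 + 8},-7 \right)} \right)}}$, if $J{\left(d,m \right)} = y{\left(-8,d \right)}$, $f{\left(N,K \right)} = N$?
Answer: $\frac{9064}{7929} \approx 1.1431$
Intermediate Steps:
$Y = 23688$ ($Y = -4 + 23692 = 23688$)
$y{\left(x,Z \right)} = 3 + x \left(-4 + x\right)$ ($y{\left(x,Z \right)} = x \left(-4 + x\right) + 3 = 3 + x \left(-4 + x\right)$)
$J{\left(d,m \right)} = 99$ ($J{\left(d,m \right)} = 3 + \left(-8\right)^{2} - -32 = 3 + 64 + 32 = 99$)
$\frac{16585 + 10607}{Y + J{\left(61,f{\left(\frac{1}{4 + 8},-7 \right)} \right)}} = \frac{16585 + 10607}{23688 + 99} = \frac{27192}{23787} = 27192 \cdot \frac{1}{23787} = \frac{9064}{7929}$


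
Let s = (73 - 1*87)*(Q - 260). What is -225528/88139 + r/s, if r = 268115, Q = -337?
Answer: 21746424961/736665762 ≈ 29.520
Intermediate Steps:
s = 8358 (s = (73 - 1*87)*(-337 - 260) = (73 - 87)*(-597) = -14*(-597) = 8358)
-225528/88139 + r/s = -225528/88139 + 268115/8358 = 21746424961/736665762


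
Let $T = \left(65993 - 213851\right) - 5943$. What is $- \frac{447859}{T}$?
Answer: $\frac{447859}{153801} \approx 2.9119$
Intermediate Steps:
$T = -153801$ ($T = -147858 - 5943 = -153801$)
$- \frac{447859}{T} = - \frac{447859}{-153801} = \left(-447859\right) \left(- \frac{1}{153801}\right) = \frac{447859}{153801}$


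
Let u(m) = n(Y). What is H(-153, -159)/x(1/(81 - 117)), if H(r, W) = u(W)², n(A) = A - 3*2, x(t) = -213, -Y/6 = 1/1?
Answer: -48/71 ≈ -0.67606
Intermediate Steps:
Y = -6 (Y = -6/1 = -6*1 = -6)
n(A) = -6 + A (n(A) = A - 6 = -6 + A)
u(m) = -12 (u(m) = -6 - 6 = -12)
H(r, W) = 144 (H(r, W) = (-12)² = 144)
H(-153, -159)/x(1/(81 - 117)) = 144/(-213) = 144*(-1/213) = -48/71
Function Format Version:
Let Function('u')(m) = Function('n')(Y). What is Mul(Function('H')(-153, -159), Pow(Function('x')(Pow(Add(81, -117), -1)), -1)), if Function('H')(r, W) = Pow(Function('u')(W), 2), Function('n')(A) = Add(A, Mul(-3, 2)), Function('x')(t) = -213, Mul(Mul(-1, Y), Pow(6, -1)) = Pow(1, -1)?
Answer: Rational(-48, 71) ≈ -0.67606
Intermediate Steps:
Y = -6 (Y = Mul(-6, Pow(1, -1)) = Mul(-6, 1) = -6)
Function('n')(A) = Add(-6, A) (Function('n')(A) = Add(A, -6) = Add(-6, A))
Function('u')(m) = -12 (Function('u')(m) = Add(-6, -6) = -12)
Function('H')(r, W) = 144 (Function('H')(r, W) = Pow(-12, 2) = 144)
Mul(Function('H')(-153, -159), Pow(Function('x')(Pow(Add(81, -117), -1)), -1)) = Mul(144, Pow(-213, -1)) = Mul(144, Rational(-1, 213)) = Rational(-48, 71)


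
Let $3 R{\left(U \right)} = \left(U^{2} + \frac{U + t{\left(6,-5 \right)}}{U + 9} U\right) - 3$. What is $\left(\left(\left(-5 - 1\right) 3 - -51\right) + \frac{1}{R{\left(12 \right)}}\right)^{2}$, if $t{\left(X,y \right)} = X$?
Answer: $\frac{135862336}{124609} \approx 1090.3$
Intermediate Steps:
$R{\left(U \right)} = -1 + \frac{U^{2}}{3} + \frac{U \left(6 + U\right)}{3 \left(9 + U\right)}$ ($R{\left(U \right)} = \frac{\left(U^{2} + \frac{U + 6}{U + 9} U\right) - 3}{3} = \frac{\left(U^{2} + \frac{6 + U}{9 + U} U\right) - 3}{3} = \frac{\left(U^{2} + \frac{U \left(6 + U\right)}{9 + U}\right) - 3}{3} = \frac{-3 + U^{2} + \frac{U \left(6 + U\right)}{9 + U}}{3} = -1 + \frac{U^{2}}{3} + \frac{U \left(6 + U\right)}{3 \left(9 + U\right)}$)
$\left(\left(\left(-5 - 1\right) 3 - -51\right) + \frac{1}{R{\left(12 \right)}}\right)^{2} = \left(\left(\left(-5 - 1\right) 3 - -51\right) + \frac{1}{\frac{1}{3} \frac{1}{9 + 12} \left(-27 + 12^{3} + 3 \cdot 12 + 10 \cdot 12^{2}\right)}\right)^{2} = \left(\left(\left(-6\right) 3 + 51\right) + \frac{1}{\frac{1}{3} \cdot \frac{1}{21} \left(-27 + 1728 + 36 + 10 \cdot 144\right)}\right)^{2} = \left(\left(-18 + 51\right) + \frac{1}{\frac{1}{3} \cdot \frac{1}{21} \left(-27 + 1728 + 36 + 1440\right)}\right)^{2} = \left(33 + \frac{1}{\frac{1}{3} \cdot \frac{1}{21} \cdot 3177}\right)^{2} = \left(33 + \frac{1}{\frac{353}{7}}\right)^{2} = \left(33 + \frac{7}{353}\right)^{2} = \left(\frac{11656}{353}\right)^{2} = \frac{135862336}{124609}$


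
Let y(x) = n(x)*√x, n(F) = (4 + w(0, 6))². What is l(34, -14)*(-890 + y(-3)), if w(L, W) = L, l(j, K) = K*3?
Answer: 37380 - 672*I*√3 ≈ 37380.0 - 1163.9*I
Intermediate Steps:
l(j, K) = 3*K
n(F) = 16 (n(F) = (4 + 0)² = 4² = 16)
y(x) = 16*√x
l(34, -14)*(-890 + y(-3)) = (3*(-14))*(-890 + 16*√(-3)) = -42*(-890 + 16*(I*√3)) = -42*(-890 + 16*I*√3) = 37380 - 672*I*√3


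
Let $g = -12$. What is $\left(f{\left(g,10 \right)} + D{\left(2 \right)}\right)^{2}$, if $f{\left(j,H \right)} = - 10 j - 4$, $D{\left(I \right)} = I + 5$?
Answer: $15129$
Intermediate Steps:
$D{\left(I \right)} = 5 + I$
$f{\left(j,H \right)} = -4 - 10 j$
$\left(f{\left(g,10 \right)} + D{\left(2 \right)}\right)^{2} = \left(\left(-4 - -120\right) + \left(5 + 2\right)\right)^{2} = \left(\left(-4 + 120\right) + 7\right)^{2} = \left(116 + 7\right)^{2} = 123^{2} = 15129$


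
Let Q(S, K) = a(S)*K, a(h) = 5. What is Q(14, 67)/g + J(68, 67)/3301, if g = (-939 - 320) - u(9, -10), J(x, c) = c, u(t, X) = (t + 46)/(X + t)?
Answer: -1025167/3974404 ≈ -0.25794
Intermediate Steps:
u(t, X) = (46 + t)/(X + t)
Q(S, K) = 5*K
g = -1204 (g = (-939 - 320) - (46 + 9)/(-10 + 9) = -1259 - 55/(-1) = -1259 - (-1)*55 = -1259 - 1*(-55) = -1259 + 55 = -1204)
Q(14, 67)/g + J(68, 67)/3301 = (5*67)/(-1204) + 67/3301 = 335*(-1/1204) + 67*(1/3301) = -335/1204 + 67/3301 = -1025167/3974404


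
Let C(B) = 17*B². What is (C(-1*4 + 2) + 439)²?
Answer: 257049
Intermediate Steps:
(C(-1*4 + 2) + 439)² = (17*(-1*4 + 2)² + 439)² = (17*(-4 + 2)² + 439)² = (17*(-2)² + 439)² = (17*4 + 439)² = (68 + 439)² = 507² = 257049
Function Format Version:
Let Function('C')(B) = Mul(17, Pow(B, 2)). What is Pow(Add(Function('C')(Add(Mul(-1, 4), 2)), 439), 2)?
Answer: 257049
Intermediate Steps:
Pow(Add(Function('C')(Add(Mul(-1, 4), 2)), 439), 2) = Pow(Add(Mul(17, Pow(Add(Mul(-1, 4), 2), 2)), 439), 2) = Pow(Add(Mul(17, Pow(Add(-4, 2), 2)), 439), 2) = Pow(Add(Mul(17, Pow(-2, 2)), 439), 2) = Pow(Add(Mul(17, 4), 439), 2) = Pow(Add(68, 439), 2) = Pow(507, 2) = 257049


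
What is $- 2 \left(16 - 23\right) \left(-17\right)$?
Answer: $-238$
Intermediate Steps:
$- 2 \left(16 - 23\right) \left(-17\right) = \left(-2\right) \left(-7\right) \left(-17\right) = 14 \left(-17\right) = -238$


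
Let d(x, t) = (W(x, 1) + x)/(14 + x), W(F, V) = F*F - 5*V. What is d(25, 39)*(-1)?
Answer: -215/13 ≈ -16.538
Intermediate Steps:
W(F, V) = F² - 5*V
d(x, t) = (-5 + x + x²)/(14 + x) (d(x, t) = ((x² - 5*1) + x)/(14 + x) = ((x² - 5) + x)/(14 + x) = ((-5 + x²) + x)/(14 + x) = (-5 + x + x²)/(14 + x))
d(25, 39)*(-1) = ((-5 + 25 + 25²)/(14 + 25))*(-1) = ((-5 + 25 + 625)/39)*(-1) = ((1/39)*645)*(-1) = (215/13)*(-1) = -215/13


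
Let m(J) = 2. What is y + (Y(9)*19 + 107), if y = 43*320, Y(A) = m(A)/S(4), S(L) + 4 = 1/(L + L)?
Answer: 429573/31 ≈ 13857.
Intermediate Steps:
S(L) = -4 + 1/(2*L) (S(L) = -4 + 1/(L + L) = -4 + 1/(2*L))
Y(A) = -16/31 (Y(A) = 2/(-4 + (½)/4) = 2/(-4 + (½)*(¼)) = 2/(-4 + ⅛) = 2/(-31/8) = 2*(-8/31) = -16/31)
y = 13760
y + (Y(9)*19 + 107) = 13760 + (-16/31*19 + 107) = 13760 + (-304/31 + 107) = 13760 + 3013/31 = 429573/31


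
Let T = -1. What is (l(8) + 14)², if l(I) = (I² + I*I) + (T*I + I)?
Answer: 20164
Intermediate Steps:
l(I) = 2*I² (l(I) = (I² + I*I) + (-I + I) = (I² + I²) + 0 = 2*I² + 0 = 2*I²)
(l(8) + 14)² = (2*8² + 14)² = (2*64 + 14)² = (128 + 14)² = 142² = 20164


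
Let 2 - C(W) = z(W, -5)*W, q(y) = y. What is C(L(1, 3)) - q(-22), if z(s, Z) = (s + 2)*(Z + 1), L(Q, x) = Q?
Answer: 36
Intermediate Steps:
z(s, Z) = (1 + Z)*(2 + s) (z(s, Z) = (2 + s)*(1 + Z) = (1 + Z)*(2 + s))
C(W) = 2 - W*(-8 - 4*W) (C(W) = 2 - (2 + W + 2*(-5) - 5*W)*W = 2 - (2 + W - 10 - 5*W)*W = 2 - (-8 - 4*W)*W = 2 - W*(-8 - 4*W))
C(L(1, 3)) - q(-22) = (2 + 4*1*(2 + 1)) - 1*(-22) = (2 + 4*1*3) + 22 = (2 + 12) + 22 = 14 + 22 = 36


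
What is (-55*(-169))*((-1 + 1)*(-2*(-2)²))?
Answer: 0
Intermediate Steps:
(-55*(-169))*((-1 + 1)*(-2*(-2)²)) = 9295*(0*(-2*4)) = 9295*(0*(-8)) = 9295*0 = 0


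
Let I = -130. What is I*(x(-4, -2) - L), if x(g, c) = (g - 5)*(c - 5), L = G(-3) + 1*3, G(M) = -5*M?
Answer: -5850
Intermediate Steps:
L = 18 (L = -5*(-3) + 1*3 = 15 + 3 = 18)
x(g, c) = (-5 + c)*(-5 + g) (x(g, c) = (-5 + g)*(-5 + c) = (-5 + c)*(-5 + g))
I*(x(-4, -2) - L) = -130*((25 - 5*(-2) - 5*(-4) - 2*(-4)) - 1*18) = -130*((25 + 10 + 20 + 8) - 18) = -130*(63 - 18) = -130*45 = -5850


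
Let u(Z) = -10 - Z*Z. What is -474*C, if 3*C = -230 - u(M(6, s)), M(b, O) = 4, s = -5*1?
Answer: 32232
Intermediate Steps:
s = -5
u(Z) = -10 - Z**2
C = -68 (C = (-230 - (-10 - 1*4**2))/3 = (-230 - (-10 - 1*16))/3 = (-230 - (-10 - 16))/3 = (-230 - 1*(-26))/3 = (-230 + 26)/3 = (1/3)*(-204) = -68)
-474*C = -474*(-68) = 32232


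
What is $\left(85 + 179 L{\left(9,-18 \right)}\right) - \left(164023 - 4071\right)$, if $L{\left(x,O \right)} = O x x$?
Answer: $-420849$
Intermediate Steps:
$L{\left(x,O \right)} = O x^{2}$
$\left(85 + 179 L{\left(9,-18 \right)}\right) - \left(164023 - 4071\right) = \left(85 + 179 \left(- 18 \cdot 9^{2}\right)\right) - \left(164023 - 4071\right) = \left(85 + 179 \left(\left(-18\right) 81\right)\right) - \left(164023 - 4071\right) = \left(85 + 179 \left(-1458\right)\right) - 159952 = \left(85 - 260982\right) - 159952 = -260897 - 159952 = -420849$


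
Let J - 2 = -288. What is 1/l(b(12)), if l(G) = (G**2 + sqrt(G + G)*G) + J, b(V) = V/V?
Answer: -285/81223 - sqrt(2)/81223 ≈ -0.0035263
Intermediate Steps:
J = -286 (J = 2 - 288 = -286)
b(V) = 1
l(G) = -286 + G**2 + sqrt(2)*G**(3/2) (l(G) = (G**2 + sqrt(G + G)*G) - 286 = (G**2 + sqrt(2*G)*G) - 286 = (G**2 + (sqrt(2)*sqrt(G))*G) - 286 = (G**2 + sqrt(2)*G**(3/2)) - 286 = -286 + G**2 + sqrt(2)*G**(3/2))
1/l(b(12)) = 1/(-286 + 1**2 + sqrt(2)*1**(3/2)) = 1/(-286 + 1 + sqrt(2)*1) = 1/(-286 + 1 + sqrt(2)) = 1/(-285 + sqrt(2))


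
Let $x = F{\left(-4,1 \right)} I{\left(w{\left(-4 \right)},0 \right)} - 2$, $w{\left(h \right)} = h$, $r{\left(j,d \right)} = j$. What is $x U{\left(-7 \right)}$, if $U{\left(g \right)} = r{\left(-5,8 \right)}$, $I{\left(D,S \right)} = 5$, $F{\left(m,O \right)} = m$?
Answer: $110$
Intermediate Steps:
$U{\left(g \right)} = -5$
$x = -22$ ($x = \left(-4\right) 5 - 2 = -20 - 2 = -22$)
$x U{\left(-7 \right)} = \left(-22\right) \left(-5\right) = 110$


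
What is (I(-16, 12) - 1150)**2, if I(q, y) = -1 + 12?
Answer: 1297321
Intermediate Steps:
I(q, y) = 11
(I(-16, 12) - 1150)**2 = (11 - 1150)**2 = (-1139)**2 = 1297321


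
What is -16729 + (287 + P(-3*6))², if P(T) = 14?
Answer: 73872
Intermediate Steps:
-16729 + (287 + P(-3*6))² = -16729 + (287 + 14)² = -16729 + 301² = -16729 + 90601 = 73872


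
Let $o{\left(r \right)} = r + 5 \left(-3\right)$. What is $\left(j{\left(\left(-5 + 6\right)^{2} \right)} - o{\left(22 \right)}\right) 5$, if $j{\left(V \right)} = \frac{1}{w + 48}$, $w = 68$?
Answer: $- \frac{4055}{116} \approx -34.957$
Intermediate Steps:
$j{\left(V \right)} = \frac{1}{116}$ ($j{\left(V \right)} = \frac{1}{68 + 48} = \frac{1}{116}$)
$o{\left(r \right)} = -15 + r$ ($o{\left(r \right)} = r - 15 = -15 + r$)
$\left(j{\left(\left(-5 + 6\right)^{2} \right)} - o{\left(22 \right)}\right) 5 = \left(\frac{1}{116} - \left(-15 + 22\right)\right) 5 = \left(\frac{1}{116} - 7\right) 5 = \left(- \frac{811}{116}\right) 5 = - \frac{4055}{116}$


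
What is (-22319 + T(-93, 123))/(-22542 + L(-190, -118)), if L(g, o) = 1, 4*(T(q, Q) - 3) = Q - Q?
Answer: 22316/22541 ≈ 0.99002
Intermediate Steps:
T(q, Q) = 3 (T(q, Q) = 3 + (Q - Q)/4 = 3 + (¼)*0 = 3 + 0 = 3)
(-22319 + T(-93, 123))/(-22542 + L(-190, -118)) = (-22319 + 3)/(-22542 + 1) = -22316/(-22541) = -22316*(-1/22541) = 22316/22541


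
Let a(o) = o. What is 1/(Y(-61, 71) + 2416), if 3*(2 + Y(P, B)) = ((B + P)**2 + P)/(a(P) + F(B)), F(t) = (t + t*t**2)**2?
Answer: 128151112263/309356785002895 ≈ 0.00041425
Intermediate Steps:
F(t) = (t + t**3)**2
Y(P, B) = -2 + (P + (B + P)**2)/(3*(P + B**2*(1 + B**2)**2)) (Y(P, B) = -2 + (((B + P)**2 + P)/(P + B**2*(1 + B**2)**2))/3 = -2 + ((P + (B + P)**2)/(P + B**2*(1 + B**2)**2))/3 = -2 + (P + (B + P)**2)/(3*(P + B**2*(1 + B**2)**2)))
1/(Y(-61, 71) + 2416) = 1/(((71 - 61)**2 - 5*(-61) - 6*71**2*(1 + 71**2)**2)/(3*(-61 + 71**2*(1 + 71**2)**2)) + 2416) = 1/((10**2 + 305 - 6*5041*(1 + 5041)**2)/(3*(-61 + 5041*(1 + 5041)**2)) + 2416) = 1/((100 + 305 - 6*5041*5042**2)/(3*(-61 + 5041*5042**2)) + 2416) = 1/((100 + 305 - 6*5041*25421764)/(3*(-61 + 5041*25421764)) + 2416) = 1/((100 + 305 - 768906673944)/(3*(-61 + 128151112324)) + 2416) = 1/((1/3)*(-768906673539)/128151112263 + 2416) = 1/((1/3)*(1/128151112263)*(-768906673539) + 2416) = 1/(-256302224513/128151112263 + 2416) = 1/(309356785002895/128151112263) = 128151112263/309356785002895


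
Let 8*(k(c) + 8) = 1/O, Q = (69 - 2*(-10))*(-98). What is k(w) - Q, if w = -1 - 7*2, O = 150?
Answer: 10456801/1200 ≈ 8714.0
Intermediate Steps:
Q = -8722 (Q = (69 + 20)*(-98) = 89*(-98) = -8722)
w = -15 (w = -1 - 14 = -15)
k(c) = -9599/1200 (k(c) = -8 + (1/8)/150 = -8 + (1/8)*(1/150) = -8 + 1/1200 = -9599/1200)
k(w) - Q = -9599/1200 - 1*(-8722) = -9599/1200 + 8722 = 10456801/1200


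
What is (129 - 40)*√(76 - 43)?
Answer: 89*√33 ≈ 511.27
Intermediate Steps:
(129 - 40)*√(76 - 43) = 89*√33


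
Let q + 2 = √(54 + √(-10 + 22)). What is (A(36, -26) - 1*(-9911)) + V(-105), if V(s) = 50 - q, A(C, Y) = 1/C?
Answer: 358669/36 - √(54 + 2*√3) ≈ 9955.5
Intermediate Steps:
q = -2 + √(54 + 2*√3) (q = -2 + √(54 + √(-10 + 22)) = -2 + √(54 + √12) = -2 + √(54 + 2*√3) ≈ 5.5805)
V(s) = 52 - √(54 + 2*√3) (V(s) = 50 - (-2 + √(54 + 2*√3)) = 50 + (2 - √(54 + 2*√3)) = 52 - √(54 + 2*√3))
(A(36, -26) - 1*(-9911)) + V(-105) = (1/36 - 1*(-9911)) + (52 - √(54 + 2*√3)) = (1/36 + 9911) + (52 - √(54 + 2*√3)) = 356797/36 + (52 - √(54 + 2*√3)) = 358669/36 - √(54 + 2*√3)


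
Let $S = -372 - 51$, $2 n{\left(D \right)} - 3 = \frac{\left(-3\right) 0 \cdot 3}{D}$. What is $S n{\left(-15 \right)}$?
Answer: $- \frac{1269}{2} \approx -634.5$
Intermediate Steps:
$n{\left(D \right)} = \frac{3}{2}$ ($n{\left(D \right)} = \frac{3}{2} + \frac{\left(-3\right) 0 \cdot 3 \frac{1}{D}}{2} = \frac{3}{2} + \frac{0 \cdot 3 \frac{1}{D}}{2} = \frac{3}{2} + \frac{0 \frac{1}{D}}{2} = \frac{3}{2} + \frac{1}{2} \cdot 0 = \frac{3}{2} + 0 = \frac{3}{2}$)
$S = -423$
$S n{\left(-15 \right)} = \left(-423\right) \frac{3}{2} = - \frac{1269}{2}$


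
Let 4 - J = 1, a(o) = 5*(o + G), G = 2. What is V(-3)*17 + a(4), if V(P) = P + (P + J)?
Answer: -21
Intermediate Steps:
a(o) = 10 + 5*o (a(o) = 5*(o + 2) = 5*(2 + o) = 10 + 5*o)
J = 3 (J = 4 - 1*1 = 4 - 1 = 3)
V(P) = 3 + 2*P (V(P) = P + (P + 3) = P + (3 + P) = 3 + 2*P)
V(-3)*17 + a(4) = (3 + 2*(-3))*17 + (10 + 5*4) = (3 - 6)*17 + (10 + 20) = -3*17 + 30 = -51 + 30 = -21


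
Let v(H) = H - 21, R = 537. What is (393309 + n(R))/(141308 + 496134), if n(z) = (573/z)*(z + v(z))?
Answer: 35301717/57051059 ≈ 0.61877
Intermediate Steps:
v(H) = -21 + H
n(z) = 573*(-21 + 2*z)/z (n(z) = (573/z)*(z + (-21 + z)) = (573/z)*(-21 + 2*z) = 573*(-21 + 2*z)/z)
(393309 + n(R))/(141308 + 496134) = (393309 + (1146 - 12033/537))/(141308 + 496134) = (393309 + (1146 - 12033*1/537))/637442 = (393309 + (1146 - 4011/179))*(1/637442) = (393309 + 201123/179)*(1/637442) = (70603434/179)*(1/637442) = 35301717/57051059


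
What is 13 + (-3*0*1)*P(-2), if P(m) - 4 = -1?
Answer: 13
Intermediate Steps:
P(m) = 3 (P(m) = 4 - 1 = 3)
13 + (-3*0*1)*P(-2) = 13 + (-3*0*1)*3 = 13 + (0*1)*3 = 13 + 0*3 = 13 + 0 = 13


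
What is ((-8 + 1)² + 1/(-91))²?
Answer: 19873764/8281 ≈ 2399.9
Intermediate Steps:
((-8 + 1)² + 1/(-91))² = ((-7)² - 1/91)² = (49 - 1/91)² = (4458/91)² = 19873764/8281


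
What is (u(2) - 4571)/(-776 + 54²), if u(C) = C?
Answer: -4569/2140 ≈ -2.1350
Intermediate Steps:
(u(2) - 4571)/(-776 + 54²) = (2 - 4571)/(-776 + 54²) = -4569/(-776 + 2916) = -4569/2140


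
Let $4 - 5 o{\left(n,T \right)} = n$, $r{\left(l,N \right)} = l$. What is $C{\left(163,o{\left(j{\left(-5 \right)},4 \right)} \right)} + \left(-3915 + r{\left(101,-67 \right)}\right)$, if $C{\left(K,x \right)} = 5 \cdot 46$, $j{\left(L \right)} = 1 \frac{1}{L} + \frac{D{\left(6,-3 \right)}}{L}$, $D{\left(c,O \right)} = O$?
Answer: $-3584$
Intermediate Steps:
$j{\left(L \right)} = - \frac{2}{L}$ ($j{\left(L \right)} = 1 \frac{1}{L} - \frac{3}{L} = \frac{1}{L} - \frac{3}{L} = - \frac{2}{L}$)
$o{\left(n,T \right)} = \frac{4}{5} - \frac{n}{5}$
$C{\left(K,x \right)} = 230$
$C{\left(163,o{\left(j{\left(-5 \right)},4 \right)} \right)} + \left(-3915 + r{\left(101,-67 \right)}\right) = 230 + \left(-3915 + 101\right) = 230 - 3814 = -3584$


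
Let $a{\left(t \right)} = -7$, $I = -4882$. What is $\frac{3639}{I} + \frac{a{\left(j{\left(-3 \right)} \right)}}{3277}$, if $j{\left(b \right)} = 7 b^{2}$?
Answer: $- \frac{11959177}{15998314} \approx -0.74753$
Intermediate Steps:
$\frac{3639}{I} + \frac{a{\left(j{\left(-3 \right)} \right)}}{3277} = \frac{3639}{-4882} - \frac{7}{3277} = 3639 \left(- \frac{1}{4882}\right) - \frac{7}{3277} = - \frac{3639}{4882} - \frac{7}{3277} = - \frac{11959177}{15998314}$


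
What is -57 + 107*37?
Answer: 3902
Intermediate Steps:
-57 + 107*37 = -57 + 3959 = 3902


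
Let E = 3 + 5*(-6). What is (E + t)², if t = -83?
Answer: 12100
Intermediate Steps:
E = -27 (E = 3 - 30 = -27)
(E + t)² = (-27 - 83)² = (-110)² = 12100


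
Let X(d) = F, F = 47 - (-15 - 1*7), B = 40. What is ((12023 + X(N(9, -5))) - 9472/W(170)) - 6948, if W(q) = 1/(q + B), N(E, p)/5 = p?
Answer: -1983976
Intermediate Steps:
N(E, p) = 5*p
W(q) = 1/(40 + q) (W(q) = 1/(q + 40) = 1/(40 + q))
F = 69 (F = 47 - (-15 - 7) = 47 - 1*(-22) = 47 + 22 = 69)
X(d) = 69
((12023 + X(N(9, -5))) - 9472/W(170)) - 6948 = ((12023 + 69) - 9472/(1/(40 + 170))) - 6948 = (12092 - 9472/(1/210)) - 6948 = (12092 - 9472/1/210) - 6948 = (12092 - 9472*210) - 6948 = (12092 - 1989120) - 6948 = -1977028 - 6948 = -1983976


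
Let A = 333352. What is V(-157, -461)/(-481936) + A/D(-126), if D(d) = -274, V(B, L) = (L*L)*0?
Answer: -166676/137 ≈ -1216.6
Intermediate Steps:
V(B, L) = 0 (V(B, L) = L**2*0 = 0)
V(-157, -461)/(-481936) + A/D(-126) = 0/(-481936) + 333352/(-274) = 0*(-1/481936) + 333352*(-1/274) = 0 - 166676/137 = -166676/137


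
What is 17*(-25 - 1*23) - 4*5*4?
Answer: -896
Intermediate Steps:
17*(-25 - 1*23) - 4*5*4 = 17*(-25 - 23) - 20*4 = 17*(-48) - 80 = -816 - 80 = -896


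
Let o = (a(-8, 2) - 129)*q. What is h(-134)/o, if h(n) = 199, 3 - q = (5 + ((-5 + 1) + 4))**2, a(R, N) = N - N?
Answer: 199/2838 ≈ 0.070120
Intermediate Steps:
a(R, N) = 0
q = -22 (q = 3 - (5 + ((-5 + 1) + 4))**2 = 3 - (5 + (-4 + 4))**2 = 3 - (5 + 0)**2 = 3 - 1*5**2 = 3 - 1*25 = 3 - 25 = -22)
o = 2838 (o = (0 - 129)*(-22) = -129*(-22) = 2838)
h(-134)/o = 199/2838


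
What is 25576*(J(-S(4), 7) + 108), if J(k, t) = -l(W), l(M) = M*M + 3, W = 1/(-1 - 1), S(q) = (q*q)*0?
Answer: 2679086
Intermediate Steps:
S(q) = 0 (S(q) = q**2*0 = 0)
W = -1/2 (W = 1/(-2) = -1/2 ≈ -0.50000)
l(M) = 3 + M**2 (l(M) = M**2 + 3 = 3 + M**2)
J(k, t) = -13/4 (J(k, t) = -(3 + (-1/2)**2) = -(3 + 1/4) = -1*13/4 = -13/4)
25576*(J(-S(4), 7) + 108) = 25576*(-13/4 + 108) = 25576*(419/4) = 2679086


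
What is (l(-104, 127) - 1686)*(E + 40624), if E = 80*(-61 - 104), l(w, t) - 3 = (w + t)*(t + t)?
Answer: 114056416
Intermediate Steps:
l(w, t) = 3 + 2*t*(t + w) (l(w, t) = 3 + (w + t)*(t + t) = 3 + (t + w)*(2*t) = 3 + 2*t*(t + w))
E = -13200 (E = 80*(-165) = -13200)
(l(-104, 127) - 1686)*(E + 40624) = ((3 + 2*127**2 + 2*127*(-104)) - 1686)*(-13200 + 40624) = ((3 + 2*16129 - 26416) - 1686)*27424 = ((3 + 32258 - 26416) - 1686)*27424 = (5845 - 1686)*27424 = 4159*27424 = 114056416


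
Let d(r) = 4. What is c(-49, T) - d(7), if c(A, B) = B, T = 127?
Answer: 123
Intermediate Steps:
c(-49, T) - d(7) = 127 - 1*4 = 127 - 4 = 123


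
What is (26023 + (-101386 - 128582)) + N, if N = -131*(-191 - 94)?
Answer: -166610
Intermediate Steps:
N = 37335 (N = -131*(-285) = 37335)
(26023 + (-101386 - 128582)) + N = (26023 + (-101386 - 128582)) + 37335 = (26023 - 229968) + 37335 = -203945 + 37335 = -166610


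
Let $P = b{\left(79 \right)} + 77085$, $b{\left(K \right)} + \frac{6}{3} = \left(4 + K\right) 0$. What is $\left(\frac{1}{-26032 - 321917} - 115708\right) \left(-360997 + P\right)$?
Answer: $\frac{1270057193342578}{38661} \approx 3.2851 \cdot 10^{10}$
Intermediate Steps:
$b{\left(K \right)} = -2$ ($b{\left(K \right)} = -2 + \left(4 + K\right) 0 = -2 + 0 = -2$)
$P = 77083$ ($P = -2 + 77085 = 77083$)
$\left(\frac{1}{-26032 - 321917} - 115708\right) \left(-360997 + P\right) = \left(\frac{1}{-26032 - 321917} - 115708\right) \left(-360997 + 77083\right) = \left(\frac{1}{-347949} - 115708\right) \left(-283914\right) = \left(- \frac{1}{347949} - 115708\right) \left(-283914\right) = \left(- \frac{40260482893}{347949}\right) \left(-283914\right) = \frac{1270057193342578}{38661}$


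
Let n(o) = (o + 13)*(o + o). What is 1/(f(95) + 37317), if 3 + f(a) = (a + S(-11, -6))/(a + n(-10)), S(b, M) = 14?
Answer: 35/1306099 ≈ 2.6797e-5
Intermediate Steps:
n(o) = 2*o*(13 + o) (n(o) = (13 + o)*(2*o) = 2*o*(13 + o))
f(a) = -3 + (14 + a)/(-60 + a) (f(a) = -3 + (a + 14)/(a + 2*(-10)*(13 - 10)) = -3 + (14 + a)/(a + 2*(-10)*3) = -3 + (14 + a)/(a - 60) = -3 + (14 + a)/(-60 + a))
1/(f(95) + 37317) = 1/(2*(97 - 1*95)/(-60 + 95) + 37317) = 1/(2*(97 - 95)/35 + 37317) = 1/(2*(1/35)*2 + 37317) = 1/(4/35 + 37317) = 1/(1306099/35) = 35/1306099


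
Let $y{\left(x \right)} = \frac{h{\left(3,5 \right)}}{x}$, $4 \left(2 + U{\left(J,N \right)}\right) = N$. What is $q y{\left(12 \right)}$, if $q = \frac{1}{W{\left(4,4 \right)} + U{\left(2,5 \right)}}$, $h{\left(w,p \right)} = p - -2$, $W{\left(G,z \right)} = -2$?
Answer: $- \frac{7}{33} \approx -0.21212$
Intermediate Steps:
$U{\left(J,N \right)} = -2 + \frac{N}{4}$
$h{\left(w,p \right)} = 2 + p$ ($h{\left(w,p \right)} = p + 2 = 2 + p$)
$q = - \frac{4}{11}$ ($q = \frac{1}{-2 + \left(-2 + \frac{1}{4} \cdot 5\right)} = \frac{1}{-2 + \left(-2 + \frac{5}{4}\right)} = \frac{1}{-2 - \frac{3}{4}} = \frac{1}{- \frac{11}{4}} = - \frac{4}{11} \approx -0.36364$)
$y{\left(x \right)} = \frac{7}{x}$ ($y{\left(x \right)} = \frac{2 + 5}{x} = \frac{7}{x}$)
$q y{\left(12 \right)} = - \frac{4 \cdot \frac{7}{12}}{11} = - \frac{4 \cdot 7 \cdot \frac{1}{12}}{11} = \left(- \frac{4}{11}\right) \frac{7}{12} = - \frac{7}{33}$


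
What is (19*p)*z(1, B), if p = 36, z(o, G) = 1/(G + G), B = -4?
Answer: -171/2 ≈ -85.500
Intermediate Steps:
z(o, G) = 1/(2*G)
(19*p)*z(1, B) = (19*36)*((½)/(-4)) = 684*((½)*(-¼)) = 684*(-⅛) = -171/2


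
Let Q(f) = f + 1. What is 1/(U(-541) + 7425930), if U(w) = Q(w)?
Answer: 1/7425390 ≈ 1.3467e-7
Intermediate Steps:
Q(f) = 1 + f
U(w) = 1 + w
1/(U(-541) + 7425930) = 1/((1 - 541) + 7425930) = 1/(-540 + 7425930) = 1/7425390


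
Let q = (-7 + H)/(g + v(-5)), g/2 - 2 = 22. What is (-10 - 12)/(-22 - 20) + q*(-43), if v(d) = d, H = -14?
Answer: 452/21 ≈ 21.524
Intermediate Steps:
g = 48 (g = 4 + 2*22 = 4 + 44 = 48)
q = -21/43 (q = (-7 - 14)/(48 - 5) = -21/43 ≈ -0.48837)
(-10 - 12)/(-22 - 20) + q*(-43) = (-10 - 12)/(-22 - 20) - 21/43*(-43) = -22/(-42) + 21 = -22*(-1/42) + 21 = 11/21 + 21 = 452/21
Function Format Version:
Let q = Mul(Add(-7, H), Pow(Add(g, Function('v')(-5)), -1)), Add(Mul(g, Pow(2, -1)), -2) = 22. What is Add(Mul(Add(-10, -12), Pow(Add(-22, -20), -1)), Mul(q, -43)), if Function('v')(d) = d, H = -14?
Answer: Rational(452, 21) ≈ 21.524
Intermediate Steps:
g = 48 (g = Add(4, Mul(2, 22)) = Add(4, 44) = 48)
q = Rational(-21, 43) (q = Mul(Add(-7, -14), Pow(Add(48, -5), -1)) = Mul(-21, Pow(43, -1)) = Mul(-21, Rational(1, 43)) = Rational(-21, 43) ≈ -0.48837)
Add(Mul(Add(-10, -12), Pow(Add(-22, -20), -1)), Mul(q, -43)) = Add(Mul(Add(-10, -12), Pow(Add(-22, -20), -1)), Mul(Rational(-21, 43), -43)) = Add(Mul(-22, Pow(-42, -1)), 21) = Add(Mul(-22, Rational(-1, 42)), 21) = Add(Rational(11, 21), 21) = Rational(452, 21)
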